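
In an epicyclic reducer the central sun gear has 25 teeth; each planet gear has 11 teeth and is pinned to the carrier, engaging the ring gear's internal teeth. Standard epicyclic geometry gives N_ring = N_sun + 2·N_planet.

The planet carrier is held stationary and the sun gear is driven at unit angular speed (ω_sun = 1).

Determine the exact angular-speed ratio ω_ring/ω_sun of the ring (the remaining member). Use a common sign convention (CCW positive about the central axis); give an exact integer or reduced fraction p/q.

N_ring = 25 + 2·11 = 47
25(ω_s−ω_c) = −47(ω_r−ω_c),  ω_c=0, ω_s=1
ω_r = 0 − (25/47)(1−0) = -25/47
ω_r/ω_s = -25/47

-25/47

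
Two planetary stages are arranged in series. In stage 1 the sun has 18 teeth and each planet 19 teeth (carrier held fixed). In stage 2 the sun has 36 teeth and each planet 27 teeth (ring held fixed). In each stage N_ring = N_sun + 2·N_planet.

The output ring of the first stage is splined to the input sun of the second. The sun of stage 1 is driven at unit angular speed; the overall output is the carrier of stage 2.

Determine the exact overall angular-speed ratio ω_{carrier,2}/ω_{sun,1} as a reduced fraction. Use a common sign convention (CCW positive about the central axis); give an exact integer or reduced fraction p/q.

Stage 1: N_ring = 18 + 2·19 = 56
Stage 1: 18(ω_s−ω_c) = −56(ω_r−ω_c),  ω_c=0, ω_s=1
Stage 1: ω_r = 0 − (18/56)(1−0) = -9/28
  ⇒ ω_r¹/ω_s¹ = -9/28
Stage 2: N_ring = 36 + 2·27 = 90
Stage 2: 36(ω_s−ω_c) = −90(ω_r−ω_c),  ω_r=0, ω_s=1
Stage 2: 36(1−ω_c) = −90(0−ω_c)  ⇒  126ω_c = 36  ⇒  ω_c = 2/7
  ⇒ ω_c²/ω_s² = 2/7
Coupling ω_s² = ω_r¹ ⇒ overall = -9/28 × 2/7 = -9/98

-9/98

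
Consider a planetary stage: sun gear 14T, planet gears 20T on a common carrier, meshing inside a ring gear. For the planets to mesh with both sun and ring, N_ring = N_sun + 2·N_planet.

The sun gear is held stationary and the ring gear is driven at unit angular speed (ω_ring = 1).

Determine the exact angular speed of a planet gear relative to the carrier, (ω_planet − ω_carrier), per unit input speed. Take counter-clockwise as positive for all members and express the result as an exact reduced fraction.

N_ring = 14 + 2·20 = 54
14(ω_s−ω_c) = −54(ω_r−ω_c),  ω_s=0, ω_r=1
14(0−ω_c) = −54(1−ω_c)  ⇒  68ω_c = 54  ⇒  ω_c = 27/34
sun–planet: 14·(0−27/34) = −20·(ω_p−ω_c)  ⇒  ω_p−ω_c = −(14/20)·(-27/34) = 189/340

189/340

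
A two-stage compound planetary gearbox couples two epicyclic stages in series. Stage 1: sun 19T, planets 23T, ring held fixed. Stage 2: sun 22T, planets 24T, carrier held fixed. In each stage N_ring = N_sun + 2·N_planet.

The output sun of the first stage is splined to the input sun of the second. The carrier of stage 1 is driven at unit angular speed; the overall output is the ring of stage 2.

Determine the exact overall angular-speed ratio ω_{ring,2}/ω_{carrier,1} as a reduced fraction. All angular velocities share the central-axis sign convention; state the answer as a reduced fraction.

-132/95

Stage 1: N_ring = 19 + 2·23 = 65
Stage 1: 19(ω_s−ω_c) = −65(ω_r−ω_c),  ω_r=0, ω_c=1
Stage 1: ω_s = 1 − (65/19)(0−1) = 84/19
  ⇒ ω_s¹/ω_c¹ = 84/19
Stage 2: N_ring = 22 + 2·24 = 70
Stage 2: 22(ω_s−ω_c) = −70(ω_r−ω_c),  ω_c=0, ω_s=1
Stage 2: ω_r = 0 − (22/70)(1−0) = -11/35
  ⇒ ω_r²/ω_s² = -11/35
Coupling ω_s² = ω_s¹ ⇒ overall = 84/19 × -11/35 = -132/95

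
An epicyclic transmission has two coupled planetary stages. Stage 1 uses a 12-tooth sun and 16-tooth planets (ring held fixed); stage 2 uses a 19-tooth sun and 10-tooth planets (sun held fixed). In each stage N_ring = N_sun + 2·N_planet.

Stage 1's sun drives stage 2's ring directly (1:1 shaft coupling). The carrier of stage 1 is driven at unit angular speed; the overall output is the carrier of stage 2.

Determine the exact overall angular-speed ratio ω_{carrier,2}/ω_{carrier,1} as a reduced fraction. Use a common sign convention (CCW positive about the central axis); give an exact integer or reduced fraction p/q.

Stage 1: N_ring = 12 + 2·16 = 44
Stage 1: 12(ω_s−ω_c) = −44(ω_r−ω_c),  ω_r=0, ω_c=1
Stage 1: ω_s = 1 − (44/12)(0−1) = 14/3
  ⇒ ω_s¹/ω_c¹ = 14/3
Stage 2: N_ring = 19 + 2·10 = 39
Stage 2: 19(ω_s−ω_c) = −39(ω_r−ω_c),  ω_s=0, ω_r=1
Stage 2: 19(0−ω_c) = −39(1−ω_c)  ⇒  58ω_c = 39  ⇒  ω_c = 39/58
  ⇒ ω_c²/ω_r² = 39/58
Coupling ω_r² = ω_s¹ ⇒ overall = 14/3 × 39/58 = 91/29

91/29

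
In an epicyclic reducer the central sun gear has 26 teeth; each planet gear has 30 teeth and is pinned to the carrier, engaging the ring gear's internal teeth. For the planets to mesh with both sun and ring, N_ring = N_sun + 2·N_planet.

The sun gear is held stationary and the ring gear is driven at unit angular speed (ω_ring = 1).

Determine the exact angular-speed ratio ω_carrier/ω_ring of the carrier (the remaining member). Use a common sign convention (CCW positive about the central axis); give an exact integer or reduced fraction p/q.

43/56

N_ring = 26 + 2·30 = 86
26(ω_s−ω_c) = −86(ω_r−ω_c),  ω_s=0, ω_r=1
26(0−ω_c) = −86(1−ω_c)  ⇒  112ω_c = 86  ⇒  ω_c = 43/56
ω_c/ω_r = 43/56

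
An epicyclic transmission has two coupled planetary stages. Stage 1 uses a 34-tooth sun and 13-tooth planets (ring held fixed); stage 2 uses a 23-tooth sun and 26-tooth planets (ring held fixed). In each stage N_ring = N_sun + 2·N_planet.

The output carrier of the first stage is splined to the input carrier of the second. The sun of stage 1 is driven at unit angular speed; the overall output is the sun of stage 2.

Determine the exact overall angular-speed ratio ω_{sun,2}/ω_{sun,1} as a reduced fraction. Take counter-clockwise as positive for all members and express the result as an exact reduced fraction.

Stage 1: N_ring = 34 + 2·13 = 60
Stage 1: 34(ω_s−ω_c) = −60(ω_r−ω_c),  ω_r=0, ω_s=1
Stage 1: 34(1−ω_c) = −60(0−ω_c)  ⇒  94ω_c = 34  ⇒  ω_c = 17/47
  ⇒ ω_c¹/ω_s¹ = 17/47
Stage 2: N_ring = 23 + 2·26 = 75
Stage 2: 23(ω_s−ω_c) = −75(ω_r−ω_c),  ω_r=0, ω_c=1
Stage 2: ω_s = 1 − (75/23)(0−1) = 98/23
  ⇒ ω_s²/ω_c² = 98/23
Coupling ω_c² = ω_c¹ ⇒ overall = 17/47 × 98/23 = 1666/1081

1666/1081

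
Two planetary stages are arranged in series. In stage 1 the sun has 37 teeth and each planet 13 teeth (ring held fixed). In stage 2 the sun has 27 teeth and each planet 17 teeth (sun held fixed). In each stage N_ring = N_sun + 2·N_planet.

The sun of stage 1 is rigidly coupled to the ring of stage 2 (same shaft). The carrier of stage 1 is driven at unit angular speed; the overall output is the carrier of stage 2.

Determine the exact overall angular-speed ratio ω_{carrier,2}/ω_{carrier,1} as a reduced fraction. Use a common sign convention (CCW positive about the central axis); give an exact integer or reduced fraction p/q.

Stage 1: N_ring = 37 + 2·13 = 63
Stage 1: 37(ω_s−ω_c) = −63(ω_r−ω_c),  ω_r=0, ω_c=1
Stage 1: ω_s = 1 − (63/37)(0−1) = 100/37
  ⇒ ω_s¹/ω_c¹ = 100/37
Stage 2: N_ring = 27 + 2·17 = 61
Stage 2: 27(ω_s−ω_c) = −61(ω_r−ω_c),  ω_s=0, ω_r=1
Stage 2: 27(0−ω_c) = −61(1−ω_c)  ⇒  88ω_c = 61  ⇒  ω_c = 61/88
  ⇒ ω_c²/ω_r² = 61/88
Coupling ω_r² = ω_s¹ ⇒ overall = 100/37 × 61/88 = 1525/814

1525/814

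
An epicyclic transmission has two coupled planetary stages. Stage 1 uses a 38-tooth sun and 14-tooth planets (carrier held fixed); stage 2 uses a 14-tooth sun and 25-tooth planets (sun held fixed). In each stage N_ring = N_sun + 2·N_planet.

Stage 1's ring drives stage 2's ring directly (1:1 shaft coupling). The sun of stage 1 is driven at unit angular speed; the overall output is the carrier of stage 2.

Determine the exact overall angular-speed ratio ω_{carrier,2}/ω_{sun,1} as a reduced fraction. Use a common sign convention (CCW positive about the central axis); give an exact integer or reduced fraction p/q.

-608/1287

Stage 1: N_ring = 38 + 2·14 = 66
Stage 1: 38(ω_s−ω_c) = −66(ω_r−ω_c),  ω_c=0, ω_s=1
Stage 1: ω_r = 0 − (38/66)(1−0) = -19/33
  ⇒ ω_r¹/ω_s¹ = -19/33
Stage 2: N_ring = 14 + 2·25 = 64
Stage 2: 14(ω_s−ω_c) = −64(ω_r−ω_c),  ω_s=0, ω_r=1
Stage 2: 14(0−ω_c) = −64(1−ω_c)  ⇒  78ω_c = 64  ⇒  ω_c = 32/39
  ⇒ ω_c²/ω_r² = 32/39
Coupling ω_r² = ω_r¹ ⇒ overall = -19/33 × 32/39 = -608/1287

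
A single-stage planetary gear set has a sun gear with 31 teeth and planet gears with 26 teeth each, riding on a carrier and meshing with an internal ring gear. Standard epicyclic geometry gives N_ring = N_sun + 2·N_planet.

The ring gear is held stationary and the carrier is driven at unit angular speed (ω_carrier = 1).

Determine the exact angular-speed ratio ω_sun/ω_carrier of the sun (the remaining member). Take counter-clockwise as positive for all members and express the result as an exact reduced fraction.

114/31

N_ring = 31 + 2·26 = 83
31(ω_s−ω_c) = −83(ω_r−ω_c),  ω_r=0, ω_c=1
ω_s = 1 − (83/31)(0−1) = 114/31
ω_s/ω_c = 114/31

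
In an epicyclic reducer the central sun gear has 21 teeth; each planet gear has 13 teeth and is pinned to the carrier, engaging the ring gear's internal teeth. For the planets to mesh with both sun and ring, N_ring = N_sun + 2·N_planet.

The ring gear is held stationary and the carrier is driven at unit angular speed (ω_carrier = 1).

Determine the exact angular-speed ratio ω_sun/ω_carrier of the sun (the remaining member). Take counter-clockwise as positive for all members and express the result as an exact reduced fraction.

N_ring = 21 + 2·13 = 47
21(ω_s−ω_c) = −47(ω_r−ω_c),  ω_r=0, ω_c=1
ω_s = 1 − (47/21)(0−1) = 68/21
ω_s/ω_c = 68/21

68/21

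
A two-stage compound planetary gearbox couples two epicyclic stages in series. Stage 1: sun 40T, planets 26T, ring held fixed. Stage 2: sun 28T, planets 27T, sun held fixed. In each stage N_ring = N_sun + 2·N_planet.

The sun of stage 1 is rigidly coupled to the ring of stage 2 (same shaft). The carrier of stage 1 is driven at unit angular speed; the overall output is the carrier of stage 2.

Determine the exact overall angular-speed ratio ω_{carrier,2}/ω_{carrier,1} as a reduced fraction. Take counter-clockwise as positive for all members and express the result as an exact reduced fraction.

123/50

Stage 1: N_ring = 40 + 2·26 = 92
Stage 1: 40(ω_s−ω_c) = −92(ω_r−ω_c),  ω_r=0, ω_c=1
Stage 1: ω_s = 1 − (92/40)(0−1) = 33/10
  ⇒ ω_s¹/ω_c¹ = 33/10
Stage 2: N_ring = 28 + 2·27 = 82
Stage 2: 28(ω_s−ω_c) = −82(ω_r−ω_c),  ω_s=0, ω_r=1
Stage 2: 28(0−ω_c) = −82(1−ω_c)  ⇒  110ω_c = 82  ⇒  ω_c = 41/55
  ⇒ ω_c²/ω_r² = 41/55
Coupling ω_r² = ω_s¹ ⇒ overall = 33/10 × 41/55 = 123/50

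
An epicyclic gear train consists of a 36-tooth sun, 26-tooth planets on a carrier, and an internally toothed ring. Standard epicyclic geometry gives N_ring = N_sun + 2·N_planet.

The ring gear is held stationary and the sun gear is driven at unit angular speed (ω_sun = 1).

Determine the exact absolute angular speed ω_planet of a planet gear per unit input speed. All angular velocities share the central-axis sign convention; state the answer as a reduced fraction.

N_ring = 36 + 2·26 = 88
36(ω_s−ω_c) = −88(ω_r−ω_c),  ω_r=0, ω_s=1
36(1−ω_c) = −88(0−ω_c)  ⇒  124ω_c = 36  ⇒  ω_c = 9/31
sun–planet: 36·(1−9/31) = −26·(ω_p−ω_c)  ⇒  ω_p−ω_c = −(36/26)·(22/31) = -396/403
ω_p = 9/31 − 396/403 = -9/13

-9/13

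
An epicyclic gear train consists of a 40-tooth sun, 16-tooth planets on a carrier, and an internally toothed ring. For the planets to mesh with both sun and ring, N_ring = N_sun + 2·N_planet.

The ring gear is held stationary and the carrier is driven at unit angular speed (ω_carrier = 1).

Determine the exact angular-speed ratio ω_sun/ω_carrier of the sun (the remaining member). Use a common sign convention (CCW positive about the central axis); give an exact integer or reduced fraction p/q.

N_ring = 40 + 2·16 = 72
40(ω_s−ω_c) = −72(ω_r−ω_c),  ω_r=0, ω_c=1
ω_s = 1 − (72/40)(0−1) = 14/5
ω_s/ω_c = 14/5

14/5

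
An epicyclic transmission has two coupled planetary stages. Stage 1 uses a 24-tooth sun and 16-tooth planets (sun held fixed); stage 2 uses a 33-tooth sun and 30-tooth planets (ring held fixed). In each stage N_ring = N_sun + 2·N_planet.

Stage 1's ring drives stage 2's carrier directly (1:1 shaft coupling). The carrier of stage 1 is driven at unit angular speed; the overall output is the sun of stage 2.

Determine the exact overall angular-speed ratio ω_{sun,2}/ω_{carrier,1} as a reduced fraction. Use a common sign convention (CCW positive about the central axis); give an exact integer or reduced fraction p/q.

Stage 1: N_ring = 24 + 2·16 = 56
Stage 1: 24(ω_s−ω_c) = −56(ω_r−ω_c),  ω_s=0, ω_c=1
Stage 1: ω_r = 1 − (24/56)(0−1) = 10/7
  ⇒ ω_r¹/ω_c¹ = 10/7
Stage 2: N_ring = 33 + 2·30 = 93
Stage 2: 33(ω_s−ω_c) = −93(ω_r−ω_c),  ω_r=0, ω_c=1
Stage 2: ω_s = 1 − (93/33)(0−1) = 42/11
  ⇒ ω_s²/ω_c² = 42/11
Coupling ω_c² = ω_r¹ ⇒ overall = 10/7 × 42/11 = 60/11

60/11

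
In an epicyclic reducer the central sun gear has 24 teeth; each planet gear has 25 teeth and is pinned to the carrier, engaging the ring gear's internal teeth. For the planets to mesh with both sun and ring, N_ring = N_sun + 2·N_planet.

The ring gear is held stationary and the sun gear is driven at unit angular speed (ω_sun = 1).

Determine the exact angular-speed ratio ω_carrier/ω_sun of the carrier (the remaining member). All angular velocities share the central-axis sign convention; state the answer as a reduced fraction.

12/49

N_ring = 24 + 2·25 = 74
24(ω_s−ω_c) = −74(ω_r−ω_c),  ω_r=0, ω_s=1
24(1−ω_c) = −74(0−ω_c)  ⇒  98ω_c = 24  ⇒  ω_c = 12/49
ω_c/ω_s = 12/49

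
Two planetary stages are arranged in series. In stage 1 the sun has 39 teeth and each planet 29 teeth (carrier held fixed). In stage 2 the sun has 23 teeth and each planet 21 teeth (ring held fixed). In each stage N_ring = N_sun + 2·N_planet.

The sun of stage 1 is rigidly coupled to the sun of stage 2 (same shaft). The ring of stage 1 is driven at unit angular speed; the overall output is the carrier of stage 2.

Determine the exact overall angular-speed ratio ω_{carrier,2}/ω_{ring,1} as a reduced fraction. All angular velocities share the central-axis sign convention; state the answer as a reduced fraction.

Stage 1: N_ring = 39 + 2·29 = 97
Stage 1: 39(ω_s−ω_c) = −97(ω_r−ω_c),  ω_c=0, ω_r=1
Stage 1: ω_s = 0 − (97/39)(1−0) = -97/39
  ⇒ ω_s¹/ω_r¹ = -97/39
Stage 2: N_ring = 23 + 2·21 = 65
Stage 2: 23(ω_s−ω_c) = −65(ω_r−ω_c),  ω_r=0, ω_s=1
Stage 2: 23(1−ω_c) = −65(0−ω_c)  ⇒  88ω_c = 23  ⇒  ω_c = 23/88
  ⇒ ω_c²/ω_s² = 23/88
Coupling ω_s² = ω_s¹ ⇒ overall = -97/39 × 23/88 = -2231/3432

-2231/3432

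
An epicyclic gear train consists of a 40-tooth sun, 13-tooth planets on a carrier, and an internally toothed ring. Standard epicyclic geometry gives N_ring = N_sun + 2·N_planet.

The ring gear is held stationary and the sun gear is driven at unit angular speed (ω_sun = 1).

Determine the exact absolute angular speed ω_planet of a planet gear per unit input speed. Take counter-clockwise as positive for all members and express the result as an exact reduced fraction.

N_ring = 40 + 2·13 = 66
40(ω_s−ω_c) = −66(ω_r−ω_c),  ω_r=0, ω_s=1
40(1−ω_c) = −66(0−ω_c)  ⇒  106ω_c = 40  ⇒  ω_c = 20/53
sun–planet: 40·(1−20/53) = −13·(ω_p−ω_c)  ⇒  ω_p−ω_c = −(40/13)·(33/53) = -1320/689
ω_p = 20/53 − 1320/689 = -20/13

-20/13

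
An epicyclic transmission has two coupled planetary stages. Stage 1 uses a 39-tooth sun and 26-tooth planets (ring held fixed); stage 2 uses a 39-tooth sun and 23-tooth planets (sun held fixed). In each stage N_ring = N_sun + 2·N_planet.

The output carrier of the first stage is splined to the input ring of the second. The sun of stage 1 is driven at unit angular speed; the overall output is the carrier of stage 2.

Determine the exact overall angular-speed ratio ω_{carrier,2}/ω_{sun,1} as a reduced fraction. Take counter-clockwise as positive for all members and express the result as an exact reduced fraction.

Stage 1: N_ring = 39 + 2·26 = 91
Stage 1: 39(ω_s−ω_c) = −91(ω_r−ω_c),  ω_r=0, ω_s=1
Stage 1: 39(1−ω_c) = −91(0−ω_c)  ⇒  130ω_c = 39  ⇒  ω_c = 3/10
  ⇒ ω_c¹/ω_s¹ = 3/10
Stage 2: N_ring = 39 + 2·23 = 85
Stage 2: 39(ω_s−ω_c) = −85(ω_r−ω_c),  ω_s=0, ω_r=1
Stage 2: 39(0−ω_c) = −85(1−ω_c)  ⇒  124ω_c = 85  ⇒  ω_c = 85/124
  ⇒ ω_c²/ω_r² = 85/124
Coupling ω_r² = ω_c¹ ⇒ overall = 3/10 × 85/124 = 51/248

51/248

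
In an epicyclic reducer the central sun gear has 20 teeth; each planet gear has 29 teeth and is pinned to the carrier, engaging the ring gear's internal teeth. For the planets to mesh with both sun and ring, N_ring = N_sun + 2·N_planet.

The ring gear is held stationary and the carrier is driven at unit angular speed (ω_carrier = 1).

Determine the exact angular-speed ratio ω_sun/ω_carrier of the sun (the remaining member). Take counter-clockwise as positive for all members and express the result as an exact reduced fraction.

N_ring = 20 + 2·29 = 78
20(ω_s−ω_c) = −78(ω_r−ω_c),  ω_r=0, ω_c=1
ω_s = 1 − (78/20)(0−1) = 49/10
ω_s/ω_c = 49/10

49/10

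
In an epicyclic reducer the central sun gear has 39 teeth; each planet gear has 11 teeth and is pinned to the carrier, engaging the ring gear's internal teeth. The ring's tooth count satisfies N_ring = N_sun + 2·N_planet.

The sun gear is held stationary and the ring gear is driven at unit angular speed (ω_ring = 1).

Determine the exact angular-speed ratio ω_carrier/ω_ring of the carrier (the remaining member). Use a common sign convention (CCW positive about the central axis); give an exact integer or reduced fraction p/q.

61/100

N_ring = 39 + 2·11 = 61
39(ω_s−ω_c) = −61(ω_r−ω_c),  ω_s=0, ω_r=1
39(0−ω_c) = −61(1−ω_c)  ⇒  100ω_c = 61  ⇒  ω_c = 61/100
ω_c/ω_r = 61/100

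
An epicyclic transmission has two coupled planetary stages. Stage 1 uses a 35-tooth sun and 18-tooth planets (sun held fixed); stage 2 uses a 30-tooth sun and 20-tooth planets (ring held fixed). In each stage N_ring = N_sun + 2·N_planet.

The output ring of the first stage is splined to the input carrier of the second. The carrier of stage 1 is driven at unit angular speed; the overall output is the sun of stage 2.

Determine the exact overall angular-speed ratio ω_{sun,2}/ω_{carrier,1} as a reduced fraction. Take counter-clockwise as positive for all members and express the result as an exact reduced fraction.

1060/213

Stage 1: N_ring = 35 + 2·18 = 71
Stage 1: 35(ω_s−ω_c) = −71(ω_r−ω_c),  ω_s=0, ω_c=1
Stage 1: ω_r = 1 − (35/71)(0−1) = 106/71
  ⇒ ω_r¹/ω_c¹ = 106/71
Stage 2: N_ring = 30 + 2·20 = 70
Stage 2: 30(ω_s−ω_c) = −70(ω_r−ω_c),  ω_r=0, ω_c=1
Stage 2: ω_s = 1 − (70/30)(0−1) = 10/3
  ⇒ ω_s²/ω_c² = 10/3
Coupling ω_c² = ω_r¹ ⇒ overall = 106/71 × 10/3 = 1060/213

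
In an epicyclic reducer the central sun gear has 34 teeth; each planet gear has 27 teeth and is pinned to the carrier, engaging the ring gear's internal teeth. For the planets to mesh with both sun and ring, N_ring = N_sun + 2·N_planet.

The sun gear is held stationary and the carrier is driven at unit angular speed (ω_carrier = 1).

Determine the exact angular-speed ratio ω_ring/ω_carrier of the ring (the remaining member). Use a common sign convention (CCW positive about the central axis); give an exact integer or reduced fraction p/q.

61/44

N_ring = 34 + 2·27 = 88
34(ω_s−ω_c) = −88(ω_r−ω_c),  ω_s=0, ω_c=1
ω_r = 1 − (34/88)(0−1) = 61/44
ω_r/ω_c = 61/44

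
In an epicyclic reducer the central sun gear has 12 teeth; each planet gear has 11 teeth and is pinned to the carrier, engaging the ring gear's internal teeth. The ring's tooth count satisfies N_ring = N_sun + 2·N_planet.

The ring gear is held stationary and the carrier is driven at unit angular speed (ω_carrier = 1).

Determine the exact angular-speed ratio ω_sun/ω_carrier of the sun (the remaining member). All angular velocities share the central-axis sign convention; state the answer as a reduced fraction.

N_ring = 12 + 2·11 = 34
12(ω_s−ω_c) = −34(ω_r−ω_c),  ω_r=0, ω_c=1
ω_s = 1 − (34/12)(0−1) = 23/6
ω_s/ω_c = 23/6

23/6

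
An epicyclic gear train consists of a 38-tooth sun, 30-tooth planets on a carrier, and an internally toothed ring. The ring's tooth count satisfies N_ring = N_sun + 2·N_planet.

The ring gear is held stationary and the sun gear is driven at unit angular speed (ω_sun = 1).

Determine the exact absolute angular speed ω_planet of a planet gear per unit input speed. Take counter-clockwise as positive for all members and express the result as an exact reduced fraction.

-19/30

N_ring = 38 + 2·30 = 98
38(ω_s−ω_c) = −98(ω_r−ω_c),  ω_r=0, ω_s=1
38(1−ω_c) = −98(0−ω_c)  ⇒  136ω_c = 38  ⇒  ω_c = 19/68
sun–planet: 38·(1−19/68) = −30·(ω_p−ω_c)  ⇒  ω_p−ω_c = −(38/30)·(49/68) = -931/1020
ω_p = 19/68 − 931/1020 = -19/30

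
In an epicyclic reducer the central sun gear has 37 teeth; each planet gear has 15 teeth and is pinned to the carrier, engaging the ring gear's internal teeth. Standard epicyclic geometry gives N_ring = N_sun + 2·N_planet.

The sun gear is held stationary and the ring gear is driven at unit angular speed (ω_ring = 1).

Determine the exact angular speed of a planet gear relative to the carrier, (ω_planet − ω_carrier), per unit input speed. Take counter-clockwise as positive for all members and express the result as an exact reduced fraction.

2479/1560

N_ring = 37 + 2·15 = 67
37(ω_s−ω_c) = −67(ω_r−ω_c),  ω_s=0, ω_r=1
37(0−ω_c) = −67(1−ω_c)  ⇒  104ω_c = 67  ⇒  ω_c = 67/104
sun–planet: 37·(0−67/104) = −15·(ω_p−ω_c)  ⇒  ω_p−ω_c = −(37/15)·(-67/104) = 2479/1560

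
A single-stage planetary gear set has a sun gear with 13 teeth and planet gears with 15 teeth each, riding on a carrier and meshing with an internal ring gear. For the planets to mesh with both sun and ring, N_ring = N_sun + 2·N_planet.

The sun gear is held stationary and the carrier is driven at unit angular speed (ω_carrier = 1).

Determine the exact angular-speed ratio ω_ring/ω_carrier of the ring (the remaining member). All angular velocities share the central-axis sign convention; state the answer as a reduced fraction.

56/43

N_ring = 13 + 2·15 = 43
13(ω_s−ω_c) = −43(ω_r−ω_c),  ω_s=0, ω_c=1
ω_r = 1 − (13/43)(0−1) = 56/43
ω_r/ω_c = 56/43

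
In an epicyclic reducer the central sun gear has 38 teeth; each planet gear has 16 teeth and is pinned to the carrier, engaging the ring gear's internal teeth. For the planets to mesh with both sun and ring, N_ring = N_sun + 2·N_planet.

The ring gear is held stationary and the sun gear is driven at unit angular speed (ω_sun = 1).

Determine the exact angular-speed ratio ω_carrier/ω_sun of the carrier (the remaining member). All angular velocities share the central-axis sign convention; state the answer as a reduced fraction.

19/54

N_ring = 38 + 2·16 = 70
38(ω_s−ω_c) = −70(ω_r−ω_c),  ω_r=0, ω_s=1
38(1−ω_c) = −70(0−ω_c)  ⇒  108ω_c = 38  ⇒  ω_c = 19/54
ω_c/ω_s = 19/54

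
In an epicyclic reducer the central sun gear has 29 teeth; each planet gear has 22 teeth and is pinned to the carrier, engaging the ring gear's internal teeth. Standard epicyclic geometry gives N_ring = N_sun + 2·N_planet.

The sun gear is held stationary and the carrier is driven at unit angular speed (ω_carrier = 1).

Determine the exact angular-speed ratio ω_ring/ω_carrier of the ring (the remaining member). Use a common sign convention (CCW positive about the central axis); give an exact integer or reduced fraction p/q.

102/73

N_ring = 29 + 2·22 = 73
29(ω_s−ω_c) = −73(ω_r−ω_c),  ω_s=0, ω_c=1
ω_r = 1 − (29/73)(0−1) = 102/73
ω_r/ω_c = 102/73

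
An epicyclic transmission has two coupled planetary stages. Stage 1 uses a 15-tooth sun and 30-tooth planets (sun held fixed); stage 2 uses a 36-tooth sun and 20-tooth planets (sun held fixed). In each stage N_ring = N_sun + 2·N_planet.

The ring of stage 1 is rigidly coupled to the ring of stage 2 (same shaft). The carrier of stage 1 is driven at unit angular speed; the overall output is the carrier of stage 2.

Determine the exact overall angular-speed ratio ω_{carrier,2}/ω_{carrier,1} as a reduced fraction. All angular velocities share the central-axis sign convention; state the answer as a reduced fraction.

57/70

Stage 1: N_ring = 15 + 2·30 = 75
Stage 1: 15(ω_s−ω_c) = −75(ω_r−ω_c),  ω_s=0, ω_c=1
Stage 1: ω_r = 1 − (15/75)(0−1) = 6/5
  ⇒ ω_r¹/ω_c¹ = 6/5
Stage 2: N_ring = 36 + 2·20 = 76
Stage 2: 36(ω_s−ω_c) = −76(ω_r−ω_c),  ω_s=0, ω_r=1
Stage 2: 36(0−ω_c) = −76(1−ω_c)  ⇒  112ω_c = 76  ⇒  ω_c = 19/28
  ⇒ ω_c²/ω_r² = 19/28
Coupling ω_r² = ω_r¹ ⇒ overall = 6/5 × 19/28 = 57/70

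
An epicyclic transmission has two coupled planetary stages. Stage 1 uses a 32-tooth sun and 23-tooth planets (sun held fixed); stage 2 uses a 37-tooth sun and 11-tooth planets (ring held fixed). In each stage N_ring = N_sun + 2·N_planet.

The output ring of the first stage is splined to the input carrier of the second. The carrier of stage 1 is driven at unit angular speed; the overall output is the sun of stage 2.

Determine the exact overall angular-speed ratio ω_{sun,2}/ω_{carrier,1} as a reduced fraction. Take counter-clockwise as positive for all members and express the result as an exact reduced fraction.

1760/481

Stage 1: N_ring = 32 + 2·23 = 78
Stage 1: 32(ω_s−ω_c) = −78(ω_r−ω_c),  ω_s=0, ω_c=1
Stage 1: ω_r = 1 − (32/78)(0−1) = 55/39
  ⇒ ω_r¹/ω_c¹ = 55/39
Stage 2: N_ring = 37 + 2·11 = 59
Stage 2: 37(ω_s−ω_c) = −59(ω_r−ω_c),  ω_r=0, ω_c=1
Stage 2: ω_s = 1 − (59/37)(0−1) = 96/37
  ⇒ ω_s²/ω_c² = 96/37
Coupling ω_c² = ω_r¹ ⇒ overall = 55/39 × 96/37 = 1760/481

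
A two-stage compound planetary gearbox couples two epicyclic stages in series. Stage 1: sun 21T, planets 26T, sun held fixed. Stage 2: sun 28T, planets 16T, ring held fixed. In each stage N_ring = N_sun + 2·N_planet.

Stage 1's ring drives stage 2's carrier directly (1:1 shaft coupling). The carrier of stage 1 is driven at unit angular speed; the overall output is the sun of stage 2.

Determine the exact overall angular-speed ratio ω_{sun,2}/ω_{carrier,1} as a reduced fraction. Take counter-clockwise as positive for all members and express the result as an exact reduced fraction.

Stage 1: N_ring = 21 + 2·26 = 73
Stage 1: 21(ω_s−ω_c) = −73(ω_r−ω_c),  ω_s=0, ω_c=1
Stage 1: ω_r = 1 − (21/73)(0−1) = 94/73
  ⇒ ω_r¹/ω_c¹ = 94/73
Stage 2: N_ring = 28 + 2·16 = 60
Stage 2: 28(ω_s−ω_c) = −60(ω_r−ω_c),  ω_r=0, ω_c=1
Stage 2: ω_s = 1 − (60/28)(0−1) = 22/7
  ⇒ ω_s²/ω_c² = 22/7
Coupling ω_c² = ω_r¹ ⇒ overall = 94/73 × 22/7 = 2068/511

2068/511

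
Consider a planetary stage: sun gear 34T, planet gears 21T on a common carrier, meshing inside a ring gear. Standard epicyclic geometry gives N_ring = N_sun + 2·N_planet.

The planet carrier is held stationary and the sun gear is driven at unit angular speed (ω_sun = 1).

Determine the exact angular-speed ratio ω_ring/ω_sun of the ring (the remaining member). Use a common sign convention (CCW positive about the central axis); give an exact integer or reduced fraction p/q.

-17/38

N_ring = 34 + 2·21 = 76
34(ω_s−ω_c) = −76(ω_r−ω_c),  ω_c=0, ω_s=1
ω_r = 0 − (34/76)(1−0) = -17/38
ω_r/ω_s = -17/38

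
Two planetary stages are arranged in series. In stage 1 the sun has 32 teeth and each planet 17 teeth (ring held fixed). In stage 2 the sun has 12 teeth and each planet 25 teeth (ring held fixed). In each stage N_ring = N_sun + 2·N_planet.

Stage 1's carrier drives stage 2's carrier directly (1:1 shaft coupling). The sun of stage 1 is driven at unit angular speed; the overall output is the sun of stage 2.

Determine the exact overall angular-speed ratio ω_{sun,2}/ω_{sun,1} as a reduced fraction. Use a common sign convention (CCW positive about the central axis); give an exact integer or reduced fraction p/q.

296/147

Stage 1: N_ring = 32 + 2·17 = 66
Stage 1: 32(ω_s−ω_c) = −66(ω_r−ω_c),  ω_r=0, ω_s=1
Stage 1: 32(1−ω_c) = −66(0−ω_c)  ⇒  98ω_c = 32  ⇒  ω_c = 16/49
  ⇒ ω_c¹/ω_s¹ = 16/49
Stage 2: N_ring = 12 + 2·25 = 62
Stage 2: 12(ω_s−ω_c) = −62(ω_r−ω_c),  ω_r=0, ω_c=1
Stage 2: ω_s = 1 − (62/12)(0−1) = 37/6
  ⇒ ω_s²/ω_c² = 37/6
Coupling ω_c² = ω_c¹ ⇒ overall = 16/49 × 37/6 = 296/147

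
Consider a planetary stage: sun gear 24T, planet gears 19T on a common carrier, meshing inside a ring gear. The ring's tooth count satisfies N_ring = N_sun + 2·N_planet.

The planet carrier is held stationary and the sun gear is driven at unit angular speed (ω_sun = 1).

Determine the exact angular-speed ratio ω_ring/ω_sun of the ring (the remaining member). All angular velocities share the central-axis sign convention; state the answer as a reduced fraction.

N_ring = 24 + 2·19 = 62
24(ω_s−ω_c) = −62(ω_r−ω_c),  ω_c=0, ω_s=1
ω_r = 0 − (24/62)(1−0) = -12/31
ω_r/ω_s = -12/31

-12/31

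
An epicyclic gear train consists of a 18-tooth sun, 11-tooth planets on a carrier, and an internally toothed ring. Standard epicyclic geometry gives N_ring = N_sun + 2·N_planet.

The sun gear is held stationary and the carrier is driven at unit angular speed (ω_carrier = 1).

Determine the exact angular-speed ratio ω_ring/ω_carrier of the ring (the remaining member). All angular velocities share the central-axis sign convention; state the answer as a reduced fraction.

29/20

N_ring = 18 + 2·11 = 40
18(ω_s−ω_c) = −40(ω_r−ω_c),  ω_s=0, ω_c=1
ω_r = 1 − (18/40)(0−1) = 29/20
ω_r/ω_c = 29/20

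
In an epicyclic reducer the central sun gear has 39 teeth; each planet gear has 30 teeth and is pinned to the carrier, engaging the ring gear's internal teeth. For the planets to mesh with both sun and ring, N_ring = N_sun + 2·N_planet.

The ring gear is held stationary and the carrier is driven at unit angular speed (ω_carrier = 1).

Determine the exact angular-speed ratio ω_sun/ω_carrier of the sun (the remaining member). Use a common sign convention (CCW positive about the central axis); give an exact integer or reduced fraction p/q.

N_ring = 39 + 2·30 = 99
39(ω_s−ω_c) = −99(ω_r−ω_c),  ω_r=0, ω_c=1
ω_s = 1 − (99/39)(0−1) = 46/13
ω_s/ω_c = 46/13

46/13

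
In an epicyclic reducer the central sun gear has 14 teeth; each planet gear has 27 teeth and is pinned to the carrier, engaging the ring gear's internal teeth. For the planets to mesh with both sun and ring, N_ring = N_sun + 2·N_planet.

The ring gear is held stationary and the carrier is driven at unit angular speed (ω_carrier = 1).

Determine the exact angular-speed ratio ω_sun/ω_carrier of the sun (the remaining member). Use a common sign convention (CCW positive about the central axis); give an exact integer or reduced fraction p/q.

41/7

N_ring = 14 + 2·27 = 68
14(ω_s−ω_c) = −68(ω_r−ω_c),  ω_r=0, ω_c=1
ω_s = 1 − (68/14)(0−1) = 41/7
ω_s/ω_c = 41/7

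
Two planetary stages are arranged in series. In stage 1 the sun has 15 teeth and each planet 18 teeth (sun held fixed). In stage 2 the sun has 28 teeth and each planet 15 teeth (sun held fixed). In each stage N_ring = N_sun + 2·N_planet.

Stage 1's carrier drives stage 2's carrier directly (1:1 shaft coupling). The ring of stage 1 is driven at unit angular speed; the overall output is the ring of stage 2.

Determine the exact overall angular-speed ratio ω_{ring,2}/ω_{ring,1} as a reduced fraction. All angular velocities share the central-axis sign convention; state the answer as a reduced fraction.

Stage 1: N_ring = 15 + 2·18 = 51
Stage 1: 15(ω_s−ω_c) = −51(ω_r−ω_c),  ω_s=0, ω_r=1
Stage 1: 15(0−ω_c) = −51(1−ω_c)  ⇒  66ω_c = 51  ⇒  ω_c = 17/22
  ⇒ ω_c¹/ω_r¹ = 17/22
Stage 2: N_ring = 28 + 2·15 = 58
Stage 2: 28(ω_s−ω_c) = −58(ω_r−ω_c),  ω_s=0, ω_c=1
Stage 2: ω_r = 1 − (28/58)(0−1) = 43/29
  ⇒ ω_r²/ω_c² = 43/29
Coupling ω_c² = ω_c¹ ⇒ overall = 17/22 × 43/29 = 731/638

731/638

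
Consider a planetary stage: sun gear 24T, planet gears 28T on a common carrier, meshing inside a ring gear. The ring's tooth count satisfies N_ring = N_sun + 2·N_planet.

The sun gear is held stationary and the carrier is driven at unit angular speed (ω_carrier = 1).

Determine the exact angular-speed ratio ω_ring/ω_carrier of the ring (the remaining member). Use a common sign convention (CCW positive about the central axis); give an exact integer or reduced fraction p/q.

13/10

N_ring = 24 + 2·28 = 80
24(ω_s−ω_c) = −80(ω_r−ω_c),  ω_s=0, ω_c=1
ω_r = 1 − (24/80)(0−1) = 13/10
ω_r/ω_c = 13/10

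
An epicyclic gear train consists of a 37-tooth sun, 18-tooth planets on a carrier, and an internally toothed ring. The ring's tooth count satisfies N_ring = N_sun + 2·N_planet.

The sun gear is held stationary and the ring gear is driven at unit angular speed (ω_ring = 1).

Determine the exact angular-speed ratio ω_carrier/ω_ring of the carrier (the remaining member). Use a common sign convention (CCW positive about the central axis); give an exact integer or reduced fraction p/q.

73/110

N_ring = 37 + 2·18 = 73
37(ω_s−ω_c) = −73(ω_r−ω_c),  ω_s=0, ω_r=1
37(0−ω_c) = −73(1−ω_c)  ⇒  110ω_c = 73  ⇒  ω_c = 73/110
ω_c/ω_r = 73/110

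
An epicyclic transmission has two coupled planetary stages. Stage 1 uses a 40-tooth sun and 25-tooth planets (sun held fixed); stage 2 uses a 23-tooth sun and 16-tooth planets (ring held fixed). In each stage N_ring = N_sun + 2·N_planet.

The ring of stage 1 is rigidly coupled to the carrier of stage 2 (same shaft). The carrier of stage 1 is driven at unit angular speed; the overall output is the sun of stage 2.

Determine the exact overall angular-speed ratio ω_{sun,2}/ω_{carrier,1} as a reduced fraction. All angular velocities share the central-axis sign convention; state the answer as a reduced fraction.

338/69

Stage 1: N_ring = 40 + 2·25 = 90
Stage 1: 40(ω_s−ω_c) = −90(ω_r−ω_c),  ω_s=0, ω_c=1
Stage 1: ω_r = 1 − (40/90)(0−1) = 13/9
  ⇒ ω_r¹/ω_c¹ = 13/9
Stage 2: N_ring = 23 + 2·16 = 55
Stage 2: 23(ω_s−ω_c) = −55(ω_r−ω_c),  ω_r=0, ω_c=1
Stage 2: ω_s = 1 − (55/23)(0−1) = 78/23
  ⇒ ω_s²/ω_c² = 78/23
Coupling ω_c² = ω_r¹ ⇒ overall = 13/9 × 78/23 = 338/69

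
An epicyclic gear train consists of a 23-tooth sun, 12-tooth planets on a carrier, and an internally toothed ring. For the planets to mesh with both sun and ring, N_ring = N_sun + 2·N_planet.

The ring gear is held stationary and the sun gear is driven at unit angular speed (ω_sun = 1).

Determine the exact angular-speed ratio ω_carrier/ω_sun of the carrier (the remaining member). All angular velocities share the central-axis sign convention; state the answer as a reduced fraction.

23/70

N_ring = 23 + 2·12 = 47
23(ω_s−ω_c) = −47(ω_r−ω_c),  ω_r=0, ω_s=1
23(1−ω_c) = −47(0−ω_c)  ⇒  70ω_c = 23  ⇒  ω_c = 23/70
ω_c/ω_s = 23/70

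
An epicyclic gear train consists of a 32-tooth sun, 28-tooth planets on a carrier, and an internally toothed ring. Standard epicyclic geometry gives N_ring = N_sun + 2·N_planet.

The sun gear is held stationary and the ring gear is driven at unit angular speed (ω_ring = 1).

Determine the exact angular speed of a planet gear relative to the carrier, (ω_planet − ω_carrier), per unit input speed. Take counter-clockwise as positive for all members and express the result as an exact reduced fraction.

88/105

N_ring = 32 + 2·28 = 88
32(ω_s−ω_c) = −88(ω_r−ω_c),  ω_s=0, ω_r=1
32(0−ω_c) = −88(1−ω_c)  ⇒  120ω_c = 88  ⇒  ω_c = 11/15
sun–planet: 32·(0−11/15) = −28·(ω_p−ω_c)  ⇒  ω_p−ω_c = −(32/28)·(-11/15) = 88/105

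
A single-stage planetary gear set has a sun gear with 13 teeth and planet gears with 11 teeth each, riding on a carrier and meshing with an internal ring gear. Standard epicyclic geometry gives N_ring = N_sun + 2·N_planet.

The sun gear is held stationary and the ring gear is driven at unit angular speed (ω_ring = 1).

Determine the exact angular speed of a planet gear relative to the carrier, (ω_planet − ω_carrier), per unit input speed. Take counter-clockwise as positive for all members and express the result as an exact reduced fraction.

N_ring = 13 + 2·11 = 35
13(ω_s−ω_c) = −35(ω_r−ω_c),  ω_s=0, ω_r=1
13(0−ω_c) = −35(1−ω_c)  ⇒  48ω_c = 35  ⇒  ω_c = 35/48
sun–planet: 13·(0−35/48) = −11·(ω_p−ω_c)  ⇒  ω_p−ω_c = −(13/11)·(-35/48) = 455/528

455/528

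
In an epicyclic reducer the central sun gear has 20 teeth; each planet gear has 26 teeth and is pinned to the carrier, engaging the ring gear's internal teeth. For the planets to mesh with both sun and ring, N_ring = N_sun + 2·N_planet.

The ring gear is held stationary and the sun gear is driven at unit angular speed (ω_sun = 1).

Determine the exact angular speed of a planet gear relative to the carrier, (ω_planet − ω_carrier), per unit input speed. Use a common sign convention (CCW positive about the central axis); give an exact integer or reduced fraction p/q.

N_ring = 20 + 2·26 = 72
20(ω_s−ω_c) = −72(ω_r−ω_c),  ω_r=0, ω_s=1
20(1−ω_c) = −72(0−ω_c)  ⇒  92ω_c = 20  ⇒  ω_c = 5/23
sun–planet: 20·(1−5/23) = −26·(ω_p−ω_c)  ⇒  ω_p−ω_c = −(20/26)·(18/23) = -180/299

-180/299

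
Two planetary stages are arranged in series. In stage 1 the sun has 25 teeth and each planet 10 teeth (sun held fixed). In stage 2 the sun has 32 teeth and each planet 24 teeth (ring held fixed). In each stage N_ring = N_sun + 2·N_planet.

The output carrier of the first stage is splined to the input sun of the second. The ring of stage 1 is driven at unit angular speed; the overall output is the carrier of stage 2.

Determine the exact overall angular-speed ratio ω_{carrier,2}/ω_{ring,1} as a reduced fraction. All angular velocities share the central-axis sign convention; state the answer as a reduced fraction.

Stage 1: N_ring = 25 + 2·10 = 45
Stage 1: 25(ω_s−ω_c) = −45(ω_r−ω_c),  ω_s=0, ω_r=1
Stage 1: 25(0−ω_c) = −45(1−ω_c)  ⇒  70ω_c = 45  ⇒  ω_c = 9/14
  ⇒ ω_c¹/ω_r¹ = 9/14
Stage 2: N_ring = 32 + 2·24 = 80
Stage 2: 32(ω_s−ω_c) = −80(ω_r−ω_c),  ω_r=0, ω_s=1
Stage 2: 32(1−ω_c) = −80(0−ω_c)  ⇒  112ω_c = 32  ⇒  ω_c = 2/7
  ⇒ ω_c²/ω_s² = 2/7
Coupling ω_s² = ω_c¹ ⇒ overall = 9/14 × 2/7 = 9/49

9/49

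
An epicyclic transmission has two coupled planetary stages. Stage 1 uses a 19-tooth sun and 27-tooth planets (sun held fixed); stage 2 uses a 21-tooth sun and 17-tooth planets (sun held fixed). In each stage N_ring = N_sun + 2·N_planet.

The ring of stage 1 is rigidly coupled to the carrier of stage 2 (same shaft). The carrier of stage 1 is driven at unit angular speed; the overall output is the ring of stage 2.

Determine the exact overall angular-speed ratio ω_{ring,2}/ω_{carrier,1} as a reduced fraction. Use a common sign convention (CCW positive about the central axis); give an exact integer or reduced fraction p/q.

Stage 1: N_ring = 19 + 2·27 = 73
Stage 1: 19(ω_s−ω_c) = −73(ω_r−ω_c),  ω_s=0, ω_c=1
Stage 1: ω_r = 1 − (19/73)(0−1) = 92/73
  ⇒ ω_r¹/ω_c¹ = 92/73
Stage 2: N_ring = 21 + 2·17 = 55
Stage 2: 21(ω_s−ω_c) = −55(ω_r−ω_c),  ω_s=0, ω_c=1
Stage 2: ω_r = 1 − (21/55)(0−1) = 76/55
  ⇒ ω_r²/ω_c² = 76/55
Coupling ω_c² = ω_r¹ ⇒ overall = 92/73 × 76/55 = 6992/4015

6992/4015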